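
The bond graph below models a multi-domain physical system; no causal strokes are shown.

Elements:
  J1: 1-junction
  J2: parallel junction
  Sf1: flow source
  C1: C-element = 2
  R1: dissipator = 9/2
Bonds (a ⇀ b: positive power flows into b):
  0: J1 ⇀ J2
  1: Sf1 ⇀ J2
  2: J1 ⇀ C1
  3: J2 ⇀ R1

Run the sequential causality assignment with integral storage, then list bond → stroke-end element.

β1 stroke→Sf1  (source Sf1 imposes f)
β2 stroke→J1  (C1: C, integral causality)
β0 stroke→J2  (J1: last free bond brings flow in)
β3 stroke→R1  (0-jn J2 has e-setter on 0)

b0 |J2
b1 |Sf1
b2 |J1
b3 |R1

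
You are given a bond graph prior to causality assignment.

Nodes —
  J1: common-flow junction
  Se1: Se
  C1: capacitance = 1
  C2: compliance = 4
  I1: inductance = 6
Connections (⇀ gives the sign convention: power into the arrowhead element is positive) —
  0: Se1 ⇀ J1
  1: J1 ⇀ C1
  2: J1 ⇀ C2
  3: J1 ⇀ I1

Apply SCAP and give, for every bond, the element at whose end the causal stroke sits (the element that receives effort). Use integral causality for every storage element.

b0 →J1  (source Se1 imposes e)
b1 →J1  (prefer integral on C1)
b2 →J1  (prefer integral on C2)
b3 →I1  (J1 needs exactly one f-in)

β0 |J1
β1 |J1
β2 |J1
β3 |I1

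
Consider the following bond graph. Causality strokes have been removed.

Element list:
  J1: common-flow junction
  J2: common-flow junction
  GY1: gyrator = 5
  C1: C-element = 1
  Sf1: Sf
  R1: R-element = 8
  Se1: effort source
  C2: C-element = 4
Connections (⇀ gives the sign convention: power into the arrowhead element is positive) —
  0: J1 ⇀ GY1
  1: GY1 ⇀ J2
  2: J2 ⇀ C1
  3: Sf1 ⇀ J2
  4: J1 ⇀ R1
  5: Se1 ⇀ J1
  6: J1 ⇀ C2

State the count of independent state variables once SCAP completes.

2  (C1, C2 all integral)

β3 →Sf1  (source Sf1 imposes f)
β5 →J1  (Se1 (Se) sets effort on bond)
β1 →J2  (J2 flow already set via bond 3)
β2 →J2  (1-jn J2 has f-setter on 3)
β0 →J1  (GY GY1: same side as bond 1)
β6 →J1  (prefer integral on C2)
β4 →R1  (only one flow-in slot at J1)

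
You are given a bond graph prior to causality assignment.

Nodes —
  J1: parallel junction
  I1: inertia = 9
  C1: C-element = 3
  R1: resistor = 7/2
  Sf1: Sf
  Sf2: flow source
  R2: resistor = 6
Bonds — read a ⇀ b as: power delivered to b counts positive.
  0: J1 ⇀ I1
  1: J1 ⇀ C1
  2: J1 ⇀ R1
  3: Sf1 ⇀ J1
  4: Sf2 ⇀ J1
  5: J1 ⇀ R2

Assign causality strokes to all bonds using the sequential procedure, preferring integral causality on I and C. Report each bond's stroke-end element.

b0 stroke at I1
b1 stroke at J1
b2 stroke at R1
b3 stroke at Sf1
b4 stroke at Sf2
b5 stroke at R2

bond 3 stroke at Sf1  (Sf1 fixes flow; stroke at Sf1)
bond 4 stroke at Sf2  (Sf2 fixes flow; stroke at Sf2)
bond 0 stroke at I1  (I1 integral (f out))
bond 1 stroke at J1  (C1 outputs effort q/C1)
bond 2 stroke at R1  (common-e at J1 fixed by 1)
bond 5 stroke at R2  (J1: bond 1 brought effort, rest push out)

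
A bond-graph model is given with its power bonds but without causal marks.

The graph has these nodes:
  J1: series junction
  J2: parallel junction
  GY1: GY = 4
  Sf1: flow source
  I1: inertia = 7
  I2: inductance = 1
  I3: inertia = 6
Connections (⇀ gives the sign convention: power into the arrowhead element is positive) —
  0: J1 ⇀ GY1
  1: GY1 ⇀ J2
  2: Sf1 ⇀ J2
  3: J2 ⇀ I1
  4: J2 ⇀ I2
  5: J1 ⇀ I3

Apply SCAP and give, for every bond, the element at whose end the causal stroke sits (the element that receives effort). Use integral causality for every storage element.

β2 |Sf1  (Sf1 fixes flow; stroke at Sf1)
β3 |I1  (I1 outputs flow p/I1)
β4 |I2  (I2 integral (f out))
β1 |J2  (closing 0-jn rule on J2)
β0 |J1  (GY1: gyrator matches bond 1)
β5 |I3  (only one flow-in slot at J1)

β0 |J1
β1 |J2
β2 |Sf1
β3 |I1
β4 |I2
β5 |I3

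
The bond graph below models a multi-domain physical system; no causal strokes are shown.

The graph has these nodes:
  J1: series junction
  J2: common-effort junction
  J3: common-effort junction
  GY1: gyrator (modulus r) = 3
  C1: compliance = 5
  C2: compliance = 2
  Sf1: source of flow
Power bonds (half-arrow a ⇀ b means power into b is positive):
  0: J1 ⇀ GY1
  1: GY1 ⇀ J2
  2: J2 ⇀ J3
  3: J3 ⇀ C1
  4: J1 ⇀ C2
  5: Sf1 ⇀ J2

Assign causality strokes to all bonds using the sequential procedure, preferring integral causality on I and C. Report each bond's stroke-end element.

β0 stroke at GY1
β1 stroke at GY1
β2 stroke at J2
β3 stroke at J3
β4 stroke at J1
β5 stroke at Sf1

b5 |Sf1  (Sf1: flow source, stroke at near end)
b3 |J3  (prefer integral on C1)
b2 |J2  (J3: bond 3 brought effort, rest push out)
b1 |GY1  (0-jn J2 has e-setter on 2)
b0 |GY1  (GY GY1: same side as bond 1)
b4 |J1  (J1 flow already set via bond 0)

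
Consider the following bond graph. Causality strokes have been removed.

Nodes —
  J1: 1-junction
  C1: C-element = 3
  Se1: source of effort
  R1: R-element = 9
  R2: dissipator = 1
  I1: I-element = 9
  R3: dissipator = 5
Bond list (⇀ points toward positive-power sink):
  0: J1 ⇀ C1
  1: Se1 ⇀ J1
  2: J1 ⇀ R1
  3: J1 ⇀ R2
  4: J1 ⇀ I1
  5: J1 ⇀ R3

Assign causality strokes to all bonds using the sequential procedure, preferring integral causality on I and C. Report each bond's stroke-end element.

bond 1 |J1  (Se1 (Se) sets effort on bond)
bond 0 |J1  (C1 outputs effort q/C1)
bond 4 |I1  (I1: I, integral causality)
bond 2 |J1  (common-f at J1 fixed by 4)
bond 3 |J1  (J1 flow already set via bond 4)
bond 5 |J1  (1-jn J1 has f-setter on 4)

β0 stroke→J1
β1 stroke→J1
β2 stroke→J1
β3 stroke→J1
β4 stroke→I1
β5 stroke→J1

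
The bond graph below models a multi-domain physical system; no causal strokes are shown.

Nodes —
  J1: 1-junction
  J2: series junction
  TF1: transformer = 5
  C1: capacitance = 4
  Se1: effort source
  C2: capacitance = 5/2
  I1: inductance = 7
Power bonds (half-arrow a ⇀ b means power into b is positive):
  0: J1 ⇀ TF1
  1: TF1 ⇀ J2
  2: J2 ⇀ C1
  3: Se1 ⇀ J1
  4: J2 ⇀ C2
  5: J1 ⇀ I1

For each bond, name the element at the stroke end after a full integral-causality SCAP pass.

#3 stroke at J1  (Se1 (Se) sets effort on bond)
#2 stroke at J2  (C1 integral (e out))
#4 stroke at J2  (prefer integral on C2)
#1 stroke at TF1  (closing 1-jn rule on J2)
#0 stroke at J1  (TF1 one-in-one-out from 1)
#5 stroke at I1  (only one flow-in slot at J1)

b0 →J1
b1 →TF1
b2 →J2
b3 →J1
b4 →J2
b5 →I1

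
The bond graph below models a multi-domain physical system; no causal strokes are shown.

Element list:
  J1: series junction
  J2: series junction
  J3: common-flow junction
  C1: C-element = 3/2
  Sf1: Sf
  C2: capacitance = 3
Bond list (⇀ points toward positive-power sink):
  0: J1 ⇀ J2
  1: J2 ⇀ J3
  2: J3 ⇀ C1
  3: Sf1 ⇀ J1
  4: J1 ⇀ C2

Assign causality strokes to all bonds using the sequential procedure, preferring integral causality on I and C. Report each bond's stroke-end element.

b3 |Sf1  (Sf1: flow source, stroke at near end)
b0 |J1  (J1: bond 3 brought flow, rest push out)
b4 |J1  (common-f at J1 fixed by 3)
b1 |J2  (common-f at J2 fixed by 0)
b2 |J3  (common-f at J3 fixed by 1)

β0 stroke→J1
β1 stroke→J2
β2 stroke→J3
β3 stroke→Sf1
β4 stroke→J1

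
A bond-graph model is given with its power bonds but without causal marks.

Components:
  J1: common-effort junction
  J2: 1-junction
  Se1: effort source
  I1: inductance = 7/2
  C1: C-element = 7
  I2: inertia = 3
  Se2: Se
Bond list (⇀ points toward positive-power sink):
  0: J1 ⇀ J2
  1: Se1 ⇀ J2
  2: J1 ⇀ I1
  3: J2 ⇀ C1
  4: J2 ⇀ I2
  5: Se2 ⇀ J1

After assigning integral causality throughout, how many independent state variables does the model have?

bond 1 →J2  (Se1 fixes effort; stroke away)
bond 5 →J1  (Se2: effort source, stroke at far end)
bond 0 →J2  (common-e at J1 fixed by 5)
bond 2 →I1  (J1: bond 5 brought effort, rest push out)
bond 3 →J2  (C1 outputs effort q/C1)
bond 4 →I2  (J2: last free bond brings flow in)

3  (C1, I1, I2 all integral)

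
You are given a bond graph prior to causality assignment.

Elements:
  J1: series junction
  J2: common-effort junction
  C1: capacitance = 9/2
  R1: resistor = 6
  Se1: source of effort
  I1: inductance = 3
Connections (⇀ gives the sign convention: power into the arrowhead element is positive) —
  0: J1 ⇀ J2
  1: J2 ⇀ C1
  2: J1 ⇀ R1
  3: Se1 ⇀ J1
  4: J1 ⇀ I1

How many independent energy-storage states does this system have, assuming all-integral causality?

2  (C1, I1 all integral)

b3 stroke at J1  (source Se1 imposes e)
b1 stroke at J2  (prefer integral on C1)
b0 stroke at J1  (J2 effort already set via bond 1)
b4 stroke at I1  (I1: I, integral causality)
b2 stroke at J1  (J1 flow already set via bond 4)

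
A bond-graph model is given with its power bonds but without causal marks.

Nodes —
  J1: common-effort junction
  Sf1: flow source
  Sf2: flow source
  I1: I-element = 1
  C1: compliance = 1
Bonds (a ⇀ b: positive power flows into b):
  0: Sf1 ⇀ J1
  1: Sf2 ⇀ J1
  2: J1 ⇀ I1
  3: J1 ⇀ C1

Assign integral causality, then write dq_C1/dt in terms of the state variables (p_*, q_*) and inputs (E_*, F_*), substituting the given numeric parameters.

dq_C1/dt = F_Sf1 + F_Sf2 - p_I1

β0 stroke→Sf1  (source Sf1 imposes f)
β1 stroke→Sf2  (Sf2 (Sf) sets flow on bond)
β2 stroke→I1  (I1 integral (f out))
β3 stroke→J1  (J1 needs exactly one e-in)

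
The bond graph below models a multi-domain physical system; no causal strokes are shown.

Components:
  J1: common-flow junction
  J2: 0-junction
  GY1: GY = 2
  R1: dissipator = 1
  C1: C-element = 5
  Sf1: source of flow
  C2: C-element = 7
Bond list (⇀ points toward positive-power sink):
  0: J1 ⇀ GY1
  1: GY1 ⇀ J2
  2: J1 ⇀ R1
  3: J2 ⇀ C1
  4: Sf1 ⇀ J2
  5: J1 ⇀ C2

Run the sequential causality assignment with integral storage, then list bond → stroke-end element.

β4 stroke at Sf1  (source Sf1 imposes f)
β3 stroke at J2  (prefer integral on C1)
β1 stroke at GY1  (common-e at J2 fixed by 3)
β0 stroke at GY1  (through GY1, causality inverts; strokes same side of GY1)
β2 stroke at J1  (1-jn J1 has f-setter on 0)
β5 stroke at J1  (1-jn J1 has f-setter on 0)

#0 stroke→GY1
#1 stroke→GY1
#2 stroke→J1
#3 stroke→J2
#4 stroke→Sf1
#5 stroke→J1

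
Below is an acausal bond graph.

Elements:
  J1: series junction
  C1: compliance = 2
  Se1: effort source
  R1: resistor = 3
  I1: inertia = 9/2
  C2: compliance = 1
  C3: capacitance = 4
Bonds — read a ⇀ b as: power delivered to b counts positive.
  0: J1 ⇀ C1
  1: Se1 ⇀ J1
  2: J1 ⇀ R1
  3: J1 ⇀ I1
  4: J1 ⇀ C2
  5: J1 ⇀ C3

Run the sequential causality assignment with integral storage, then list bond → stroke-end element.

bond 1 →J1  (source Se1 imposes e)
bond 0 →J1  (C1: C, integral causality)
bond 3 →I1  (prefer integral on I1)
bond 2 →J1  (J1 flow already set via bond 3)
bond 4 →J1  (J1 flow already set via bond 3)
bond 5 →J1  (J1 flow already set via bond 3)

β0 stroke→J1
β1 stroke→J1
β2 stroke→J1
β3 stroke→I1
β4 stroke→J1
β5 stroke→J1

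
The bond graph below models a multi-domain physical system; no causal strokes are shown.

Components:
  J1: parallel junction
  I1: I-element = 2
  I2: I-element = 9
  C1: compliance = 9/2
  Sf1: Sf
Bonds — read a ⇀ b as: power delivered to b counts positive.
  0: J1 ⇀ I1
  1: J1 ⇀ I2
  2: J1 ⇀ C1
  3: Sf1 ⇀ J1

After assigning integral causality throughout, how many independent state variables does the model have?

#3 stroke→Sf1  (Sf1 (Sf) sets flow on bond)
#0 stroke→I1  (I1 integral (f out))
#1 stroke→I2  (I2 integral (f out))
#2 stroke→J1  (closing 0-jn rule on J1)

3  (C1, I1, I2 all integral)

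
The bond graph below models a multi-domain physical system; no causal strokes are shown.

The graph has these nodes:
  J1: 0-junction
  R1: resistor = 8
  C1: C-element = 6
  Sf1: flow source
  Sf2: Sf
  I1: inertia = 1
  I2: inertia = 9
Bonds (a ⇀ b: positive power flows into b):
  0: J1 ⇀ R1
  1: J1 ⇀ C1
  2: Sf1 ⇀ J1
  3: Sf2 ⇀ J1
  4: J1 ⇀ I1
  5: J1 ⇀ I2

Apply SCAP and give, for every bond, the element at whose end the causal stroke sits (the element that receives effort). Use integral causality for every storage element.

bond 2 stroke at Sf1  (source Sf1 imposes f)
bond 3 stroke at Sf2  (source Sf2 imposes f)
bond 1 stroke at J1  (C1: C, integral causality)
bond 0 stroke at R1  (J1: bond 1 brought effort, rest push out)
bond 4 stroke at I1  (J1: bond 1 brought effort, rest push out)
bond 5 stroke at I2  (common-e at J1 fixed by 1)

b0 |R1
b1 |J1
b2 |Sf1
b3 |Sf2
b4 |I1
b5 |I2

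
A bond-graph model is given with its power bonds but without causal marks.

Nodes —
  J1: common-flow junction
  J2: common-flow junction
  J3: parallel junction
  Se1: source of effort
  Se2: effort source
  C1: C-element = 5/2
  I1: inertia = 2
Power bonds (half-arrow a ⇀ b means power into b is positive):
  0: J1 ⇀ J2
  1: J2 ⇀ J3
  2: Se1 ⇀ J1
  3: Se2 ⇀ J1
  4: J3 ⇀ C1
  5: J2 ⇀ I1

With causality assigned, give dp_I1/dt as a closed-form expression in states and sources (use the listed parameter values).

dp_I1/dt = E_Se1 + E_Se2 - 2*q_C1/5

#2 stroke at J1  (Se1: effort source, stroke at far end)
#3 stroke at J1  (Se2 (Se) sets effort on bond)
#0 stroke at J2  (only one flow-in slot at J1)
#4 stroke at J3  (C1 outputs effort q/C1)
#1 stroke at J2  (J3: bond 4 brought effort, rest push out)
#5 stroke at I1  (J2 needs exactly one f-in)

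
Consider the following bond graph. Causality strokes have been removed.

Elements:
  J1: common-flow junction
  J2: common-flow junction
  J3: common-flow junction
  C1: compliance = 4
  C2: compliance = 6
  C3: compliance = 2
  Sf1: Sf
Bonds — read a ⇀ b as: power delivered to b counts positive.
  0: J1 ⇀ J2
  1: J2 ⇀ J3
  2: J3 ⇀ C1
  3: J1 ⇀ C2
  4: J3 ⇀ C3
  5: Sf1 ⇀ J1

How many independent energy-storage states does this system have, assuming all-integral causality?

3  (C1, C2, C3 all integral)

bond 5 →Sf1  (Sf1 (Sf) sets flow on bond)
bond 0 →J1  (J1: bond 5 brought flow, rest push out)
bond 3 →J1  (common-f at J1 fixed by 5)
bond 1 →J2  (J2: bond 0 brought flow, rest push out)
bond 2 →J3  (J3: bond 1 brought flow, rest push out)
bond 4 →J3  (J3 flow already set via bond 1)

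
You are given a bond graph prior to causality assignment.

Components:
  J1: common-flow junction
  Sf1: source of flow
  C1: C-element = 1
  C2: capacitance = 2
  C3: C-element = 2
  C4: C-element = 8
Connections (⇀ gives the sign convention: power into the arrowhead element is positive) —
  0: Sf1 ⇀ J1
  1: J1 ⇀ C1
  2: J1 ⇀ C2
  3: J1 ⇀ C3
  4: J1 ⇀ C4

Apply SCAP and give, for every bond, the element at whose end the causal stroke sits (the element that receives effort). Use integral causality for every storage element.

β0 stroke→Sf1  (Sf1 fixes flow; stroke at Sf1)
β1 stroke→J1  (J1: bond 0 brought flow, rest push out)
β2 stroke→J1  (J1: bond 0 brought flow, rest push out)
β3 stroke→J1  (common-f at J1 fixed by 0)
β4 stroke→J1  (common-f at J1 fixed by 0)

bond 0 stroke→Sf1
bond 1 stroke→J1
bond 2 stroke→J1
bond 3 stroke→J1
bond 4 stroke→J1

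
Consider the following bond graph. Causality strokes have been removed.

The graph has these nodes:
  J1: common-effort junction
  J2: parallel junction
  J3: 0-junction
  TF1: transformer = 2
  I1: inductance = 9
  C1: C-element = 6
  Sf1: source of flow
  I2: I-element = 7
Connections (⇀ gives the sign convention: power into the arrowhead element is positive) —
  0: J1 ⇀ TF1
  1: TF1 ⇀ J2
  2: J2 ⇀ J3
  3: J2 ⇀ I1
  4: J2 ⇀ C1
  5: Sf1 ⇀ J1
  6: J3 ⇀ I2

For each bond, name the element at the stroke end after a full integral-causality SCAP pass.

b5 →Sf1  (Sf1 (Sf) sets flow on bond)
b0 →J1  (only one effort-in slot at J1)
b1 →TF1  (TF1 one-in-one-out from 0)
b3 →I1  (I1 integral (f out))
b4 →J2  (C1 outputs effort q/C1)
b2 →J3  (0-jn J2 has e-setter on 4)
b6 →I2  (0-jn J3 has e-setter on 2)

#0 →J1
#1 →TF1
#2 →J3
#3 →I1
#4 →J2
#5 →Sf1
#6 →I2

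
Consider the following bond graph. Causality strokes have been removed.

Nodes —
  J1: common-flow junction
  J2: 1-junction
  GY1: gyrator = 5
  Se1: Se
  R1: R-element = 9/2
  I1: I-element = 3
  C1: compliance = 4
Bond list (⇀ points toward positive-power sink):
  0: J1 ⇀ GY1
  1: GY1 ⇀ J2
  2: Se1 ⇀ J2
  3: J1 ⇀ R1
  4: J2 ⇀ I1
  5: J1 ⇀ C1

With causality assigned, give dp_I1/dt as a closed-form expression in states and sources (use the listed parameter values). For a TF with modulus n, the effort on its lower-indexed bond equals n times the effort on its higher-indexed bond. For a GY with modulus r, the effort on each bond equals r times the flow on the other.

β2 stroke at J2  (Se1 fixes effort; stroke away)
β4 stroke at I1  (I1 outputs flow p/I1)
β1 stroke at J2  (J2 flow already set via bond 4)
β0 stroke at J1  (through GY1, causality inverts; strokes same side of GY1)
β5 stroke at J1  (C1: C, integral causality)
β3 stroke at R1  (J1 needs exactly one f-in)

dp_I1/dt = E_Se1 - 50*p_I1/27 - 5*q_C1/18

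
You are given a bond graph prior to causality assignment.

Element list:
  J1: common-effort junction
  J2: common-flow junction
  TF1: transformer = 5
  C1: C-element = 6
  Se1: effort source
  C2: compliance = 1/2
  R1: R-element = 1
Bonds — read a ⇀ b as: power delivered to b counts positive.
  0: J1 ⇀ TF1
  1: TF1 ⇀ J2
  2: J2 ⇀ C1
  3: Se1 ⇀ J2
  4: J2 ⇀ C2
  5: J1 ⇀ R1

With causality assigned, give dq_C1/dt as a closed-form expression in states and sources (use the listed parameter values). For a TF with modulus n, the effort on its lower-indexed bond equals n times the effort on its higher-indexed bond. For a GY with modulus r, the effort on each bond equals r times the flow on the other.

dq_C1/dt = 25*E_Se1 - 25*q_C1/6 - 50*q_C2

b3 →J2  (Se1 (Se) sets effort on bond)
b2 →J2  (C1: C, integral causality)
b4 →J2  (C2 integral (e out))
b1 →TF1  (J2 needs exactly one f-in)
b0 →J1  (TF1 one-in-one-out from 1)
b5 →R1  (J1: bond 0 brought effort, rest push out)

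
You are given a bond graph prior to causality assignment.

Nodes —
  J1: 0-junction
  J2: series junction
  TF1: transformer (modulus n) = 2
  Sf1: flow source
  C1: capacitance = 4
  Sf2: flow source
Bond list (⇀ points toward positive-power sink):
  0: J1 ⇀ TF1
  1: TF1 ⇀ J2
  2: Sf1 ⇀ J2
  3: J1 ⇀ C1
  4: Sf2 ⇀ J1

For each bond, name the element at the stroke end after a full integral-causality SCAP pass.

bond 2 stroke at Sf1  (Sf1 fixes flow; stroke at Sf1)
bond 4 stroke at Sf2  (Sf2 fixes flow; stroke at Sf2)
bond 1 stroke at J2  (J2: bond 2 brought flow, rest push out)
bond 0 stroke at TF1  (TF1 one-in-one-out from 1)
bond 3 stroke at J1  (J1 needs exactly one e-in)

b0 →TF1
b1 →J2
b2 →Sf1
b3 →J1
b4 →Sf2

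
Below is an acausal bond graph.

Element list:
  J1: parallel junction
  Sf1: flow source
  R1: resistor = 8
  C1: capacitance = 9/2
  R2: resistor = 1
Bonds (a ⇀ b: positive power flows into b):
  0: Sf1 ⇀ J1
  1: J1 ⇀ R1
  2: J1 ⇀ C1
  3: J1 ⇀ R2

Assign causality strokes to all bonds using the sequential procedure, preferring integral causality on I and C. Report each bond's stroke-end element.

#0 →Sf1
#1 →R1
#2 →J1
#3 →R2

β0 |Sf1  (Sf1 (Sf) sets flow on bond)
β2 |J1  (prefer integral on C1)
β1 |R1  (J1: bond 2 brought effort, rest push out)
β3 |R2  (0-jn J1 has e-setter on 2)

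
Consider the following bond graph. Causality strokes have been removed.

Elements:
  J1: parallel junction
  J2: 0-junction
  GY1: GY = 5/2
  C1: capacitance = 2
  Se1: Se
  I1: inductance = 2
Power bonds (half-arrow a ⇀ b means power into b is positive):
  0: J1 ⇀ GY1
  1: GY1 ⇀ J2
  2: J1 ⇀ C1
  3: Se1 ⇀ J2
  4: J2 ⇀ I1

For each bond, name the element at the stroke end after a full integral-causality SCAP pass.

bond 3 |J2  (source Se1 imposes e)
bond 1 |GY1  (common-e at J2 fixed by 3)
bond 4 |I1  (J2: bond 3 brought effort, rest push out)
bond 0 |GY1  (GY1 both-in/both-out from 1)
bond 2 |J1  (J1 needs exactly one e-in)

bond 0 →GY1
bond 1 →GY1
bond 2 →J1
bond 3 →J2
bond 4 →I1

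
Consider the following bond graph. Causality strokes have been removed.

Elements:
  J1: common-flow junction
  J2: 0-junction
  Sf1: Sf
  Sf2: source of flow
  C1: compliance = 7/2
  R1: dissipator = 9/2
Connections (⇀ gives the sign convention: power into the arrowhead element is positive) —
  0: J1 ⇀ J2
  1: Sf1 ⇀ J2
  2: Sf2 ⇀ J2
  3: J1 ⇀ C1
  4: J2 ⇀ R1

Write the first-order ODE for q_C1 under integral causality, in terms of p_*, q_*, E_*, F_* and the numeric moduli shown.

bond 1 |Sf1  (source Sf1 imposes f)
bond 2 |Sf2  (Sf2 (Sf) sets flow on bond)
bond 3 |J1  (C1: C, integral causality)
bond 0 |J2  (J1 needs exactly one f-in)
bond 4 |R1  (J2: bond 0 brought effort, rest push out)

dq_C1/dt = -F_Sf1 - F_Sf2 - 4*q_C1/63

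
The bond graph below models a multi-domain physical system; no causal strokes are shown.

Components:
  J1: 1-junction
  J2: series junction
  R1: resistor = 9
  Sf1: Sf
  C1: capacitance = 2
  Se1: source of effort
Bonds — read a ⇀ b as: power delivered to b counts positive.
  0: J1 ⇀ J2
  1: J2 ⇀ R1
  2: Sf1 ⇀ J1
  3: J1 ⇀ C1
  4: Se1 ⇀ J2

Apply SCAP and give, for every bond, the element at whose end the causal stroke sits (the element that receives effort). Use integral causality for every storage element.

#2 |Sf1  (Sf1 fixes flow; stroke at Sf1)
#4 |J2  (Se1 fixes effort; stroke away)
#0 |J1  (common-f at J1 fixed by 2)
#3 |J1  (1-jn J1 has f-setter on 2)
#1 |J2  (J2 flow already set via bond 0)

β0 →J1
β1 →J2
β2 →Sf1
β3 →J1
β4 →J2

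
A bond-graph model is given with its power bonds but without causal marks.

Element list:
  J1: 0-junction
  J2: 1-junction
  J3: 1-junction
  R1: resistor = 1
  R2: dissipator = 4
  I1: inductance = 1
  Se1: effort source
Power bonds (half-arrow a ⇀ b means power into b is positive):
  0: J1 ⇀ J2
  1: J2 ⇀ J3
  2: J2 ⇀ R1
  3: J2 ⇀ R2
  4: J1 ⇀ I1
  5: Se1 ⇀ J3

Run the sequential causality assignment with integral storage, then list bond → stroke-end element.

#5 →J3  (Se1 (Se) sets effort on bond)
#1 →J2  (J3 needs exactly one f-in)
#4 →I1  (prefer integral on I1)
#0 →J1  (J1 needs exactly one e-in)
#2 →J2  (1-jn J2 has f-setter on 0)
#3 →J2  (J2 flow already set via bond 0)

β0 stroke at J1
β1 stroke at J2
β2 stroke at J2
β3 stroke at J2
β4 stroke at I1
β5 stroke at J3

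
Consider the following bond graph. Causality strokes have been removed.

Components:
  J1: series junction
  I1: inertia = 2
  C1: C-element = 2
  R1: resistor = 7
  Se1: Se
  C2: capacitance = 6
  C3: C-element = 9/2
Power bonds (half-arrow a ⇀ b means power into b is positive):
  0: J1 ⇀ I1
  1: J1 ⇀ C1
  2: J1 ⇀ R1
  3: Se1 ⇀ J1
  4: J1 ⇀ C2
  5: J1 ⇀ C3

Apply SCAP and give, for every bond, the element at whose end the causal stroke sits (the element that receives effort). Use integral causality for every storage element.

#0 →I1
#1 →J1
#2 →J1
#3 →J1
#4 →J1
#5 →J1

b3 →J1  (source Se1 imposes e)
b0 →I1  (I1 outputs flow p/I1)
b1 →J1  (J1 flow already set via bond 0)
b2 →J1  (common-f at J1 fixed by 0)
b4 →J1  (J1 flow already set via bond 0)
b5 →J1  (1-jn J1 has f-setter on 0)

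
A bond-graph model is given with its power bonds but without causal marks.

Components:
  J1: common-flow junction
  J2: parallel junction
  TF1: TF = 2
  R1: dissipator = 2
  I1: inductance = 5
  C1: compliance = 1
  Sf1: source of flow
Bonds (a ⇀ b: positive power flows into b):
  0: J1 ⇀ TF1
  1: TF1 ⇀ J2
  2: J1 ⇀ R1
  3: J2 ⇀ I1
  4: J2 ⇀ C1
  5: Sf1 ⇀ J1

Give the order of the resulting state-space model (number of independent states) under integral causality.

2  (C1, I1 all integral)

b5 |Sf1  (Sf1: flow source, stroke at near end)
b0 |J1  (1-jn J1 has f-setter on 5)
b2 |J1  (common-f at J1 fixed by 5)
b1 |TF1  (TF1: transformer flips bond 0)
b3 |I1  (I1 integral (f out))
b4 |J2  (J2 needs exactly one e-in)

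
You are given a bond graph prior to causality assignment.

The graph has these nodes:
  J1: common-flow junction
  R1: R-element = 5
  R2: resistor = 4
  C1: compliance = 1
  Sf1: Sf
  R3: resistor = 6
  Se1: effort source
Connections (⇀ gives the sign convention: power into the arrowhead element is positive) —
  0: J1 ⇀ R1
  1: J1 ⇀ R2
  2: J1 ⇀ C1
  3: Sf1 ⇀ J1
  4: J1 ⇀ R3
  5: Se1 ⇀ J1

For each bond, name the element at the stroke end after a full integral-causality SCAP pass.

bond 3 stroke→Sf1  (source Sf1 imposes f)
bond 5 stroke→J1  (source Se1 imposes e)
bond 0 stroke→J1  (common-f at J1 fixed by 3)
bond 1 stroke→J1  (J1: bond 3 brought flow, rest push out)
bond 2 stroke→J1  (common-f at J1 fixed by 3)
bond 4 stroke→J1  (J1 flow already set via bond 3)

b0 |J1
b1 |J1
b2 |J1
b3 |Sf1
b4 |J1
b5 |J1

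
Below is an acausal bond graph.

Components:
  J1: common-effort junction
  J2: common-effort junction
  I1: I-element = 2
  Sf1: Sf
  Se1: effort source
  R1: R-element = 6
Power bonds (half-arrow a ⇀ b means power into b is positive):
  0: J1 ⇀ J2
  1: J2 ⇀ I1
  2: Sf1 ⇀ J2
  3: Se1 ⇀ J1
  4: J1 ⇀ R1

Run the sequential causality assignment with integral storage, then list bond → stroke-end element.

β0 stroke at J2
β1 stroke at I1
β2 stroke at Sf1
β3 stroke at J1
β4 stroke at R1

b2 stroke→Sf1  (source Sf1 imposes f)
b3 stroke→J1  (Se1 fixes effort; stroke away)
b0 stroke→J2  (J1 effort already set via bond 3)
b4 stroke→R1  (J1: bond 3 brought effort, rest push out)
b1 stroke→I1  (common-e at J2 fixed by 0)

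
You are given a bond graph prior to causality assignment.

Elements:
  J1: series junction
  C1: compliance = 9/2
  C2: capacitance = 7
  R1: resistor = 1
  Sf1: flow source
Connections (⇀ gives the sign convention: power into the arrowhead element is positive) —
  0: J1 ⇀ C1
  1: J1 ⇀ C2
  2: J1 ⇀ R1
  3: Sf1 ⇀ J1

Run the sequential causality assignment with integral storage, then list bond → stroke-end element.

#0 stroke→J1
#1 stroke→J1
#2 stroke→J1
#3 stroke→Sf1

bond 3 stroke→Sf1  (Sf1 (Sf) sets flow on bond)
bond 0 stroke→J1  (J1: bond 3 brought flow, rest push out)
bond 1 stroke→J1  (1-jn J1 has f-setter on 3)
bond 2 stroke→J1  (J1: bond 3 brought flow, rest push out)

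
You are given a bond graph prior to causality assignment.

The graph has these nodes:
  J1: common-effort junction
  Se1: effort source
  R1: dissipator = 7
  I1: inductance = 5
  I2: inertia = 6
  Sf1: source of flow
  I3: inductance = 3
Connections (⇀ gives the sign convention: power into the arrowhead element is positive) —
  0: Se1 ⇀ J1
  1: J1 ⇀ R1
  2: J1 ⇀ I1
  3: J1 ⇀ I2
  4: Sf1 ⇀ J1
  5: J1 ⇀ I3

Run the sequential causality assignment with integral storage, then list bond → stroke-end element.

bond 0 stroke at J1  (Se1 (Se) sets effort on bond)
bond 4 stroke at Sf1  (Sf1 (Sf) sets flow on bond)
bond 1 stroke at R1  (0-jn J1 has e-setter on 0)
bond 2 stroke at I1  (common-e at J1 fixed by 0)
bond 3 stroke at I2  (0-jn J1 has e-setter on 0)
bond 5 stroke at I3  (common-e at J1 fixed by 0)

β0 stroke at J1
β1 stroke at R1
β2 stroke at I1
β3 stroke at I2
β4 stroke at Sf1
β5 stroke at I3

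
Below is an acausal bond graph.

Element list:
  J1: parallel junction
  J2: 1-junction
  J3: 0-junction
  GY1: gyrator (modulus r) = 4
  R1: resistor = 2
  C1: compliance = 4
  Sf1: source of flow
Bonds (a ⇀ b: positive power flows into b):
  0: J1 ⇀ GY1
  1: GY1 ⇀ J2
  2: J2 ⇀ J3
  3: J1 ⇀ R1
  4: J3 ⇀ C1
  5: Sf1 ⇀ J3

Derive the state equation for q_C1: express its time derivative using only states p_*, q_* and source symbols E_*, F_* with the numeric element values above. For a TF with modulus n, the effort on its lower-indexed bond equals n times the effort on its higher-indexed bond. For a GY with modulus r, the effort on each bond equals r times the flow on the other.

dq_C1/dt = F_Sf1 - q_C1/32

#5 |Sf1  (Sf1 (Sf) sets flow on bond)
#4 |J3  (C1: C, integral causality)
#2 |J2  (0-jn J3 has e-setter on 4)
#1 |GY1  (J2 needs exactly one f-in)
#0 |GY1  (GY1 both-in/both-out from 1)
#3 |J1  (only one effort-in slot at J1)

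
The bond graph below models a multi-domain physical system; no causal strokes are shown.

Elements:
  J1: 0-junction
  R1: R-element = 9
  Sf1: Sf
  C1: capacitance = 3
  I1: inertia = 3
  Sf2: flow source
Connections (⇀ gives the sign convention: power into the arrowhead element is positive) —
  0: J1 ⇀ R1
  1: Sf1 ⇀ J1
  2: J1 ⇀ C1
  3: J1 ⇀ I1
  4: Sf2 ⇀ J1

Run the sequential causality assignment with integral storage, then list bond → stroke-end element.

b0 →R1
b1 →Sf1
b2 →J1
b3 →I1
b4 →Sf2

b1 →Sf1  (source Sf1 imposes f)
b4 →Sf2  (source Sf2 imposes f)
b2 →J1  (C1 integral (e out))
b0 →R1  (J1: bond 2 brought effort, rest push out)
b3 →I1  (common-e at J1 fixed by 2)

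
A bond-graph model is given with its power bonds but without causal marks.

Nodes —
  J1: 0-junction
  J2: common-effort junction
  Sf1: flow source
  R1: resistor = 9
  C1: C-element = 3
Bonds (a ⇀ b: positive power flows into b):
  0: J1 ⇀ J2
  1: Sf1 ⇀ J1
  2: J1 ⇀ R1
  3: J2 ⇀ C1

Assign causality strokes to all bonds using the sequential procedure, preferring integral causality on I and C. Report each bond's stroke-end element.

b1 stroke→Sf1  (source Sf1 imposes f)
b3 stroke→J2  (C1 outputs effort q/C1)
b0 stroke→J1  (common-e at J2 fixed by 3)
b2 stroke→R1  (common-e at J1 fixed by 0)

bond 0 →J1
bond 1 →Sf1
bond 2 →R1
bond 3 →J2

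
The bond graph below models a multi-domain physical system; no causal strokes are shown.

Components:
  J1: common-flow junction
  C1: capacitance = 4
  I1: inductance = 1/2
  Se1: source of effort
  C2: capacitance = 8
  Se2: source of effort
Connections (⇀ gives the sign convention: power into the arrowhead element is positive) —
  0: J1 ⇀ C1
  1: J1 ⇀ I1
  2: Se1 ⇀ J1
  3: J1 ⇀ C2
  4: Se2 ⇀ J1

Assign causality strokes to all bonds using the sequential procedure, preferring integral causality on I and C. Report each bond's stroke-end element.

b2 |J1  (Se1 (Se) sets effort on bond)
b4 |J1  (Se2 fixes effort; stroke away)
b0 |J1  (C1: C, integral causality)
b1 |I1  (prefer integral on I1)
b3 |J1  (J1: bond 1 brought flow, rest push out)

b0 stroke at J1
b1 stroke at I1
b2 stroke at J1
b3 stroke at J1
b4 stroke at J1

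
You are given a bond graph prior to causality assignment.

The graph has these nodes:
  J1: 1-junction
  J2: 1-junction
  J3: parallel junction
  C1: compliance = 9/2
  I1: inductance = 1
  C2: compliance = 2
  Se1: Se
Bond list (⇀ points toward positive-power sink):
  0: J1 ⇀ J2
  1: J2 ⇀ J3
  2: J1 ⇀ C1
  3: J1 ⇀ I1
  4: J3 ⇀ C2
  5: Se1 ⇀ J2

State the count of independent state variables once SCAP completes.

#5 |J2  (Se1 (Se) sets effort on bond)
#2 |J1  (C1 outputs effort q/C1)
#3 |I1  (prefer integral on I1)
#0 |J1  (J1 flow already set via bond 3)
#1 |J2  (1-jn J2 has f-setter on 0)
#4 |J3  (J3 needs exactly one e-in)

3  (C1, C2, I1 all integral)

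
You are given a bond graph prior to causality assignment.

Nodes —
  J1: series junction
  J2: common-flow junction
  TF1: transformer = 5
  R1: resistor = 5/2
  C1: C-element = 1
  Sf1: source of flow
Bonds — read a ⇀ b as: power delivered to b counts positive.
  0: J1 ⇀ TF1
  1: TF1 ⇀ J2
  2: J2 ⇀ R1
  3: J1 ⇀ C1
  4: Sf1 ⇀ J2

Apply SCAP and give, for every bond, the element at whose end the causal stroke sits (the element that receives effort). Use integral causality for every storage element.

b4 →Sf1  (Sf1 (Sf) sets flow on bond)
b1 →J2  (J2: bond 4 brought flow, rest push out)
b2 →J2  (J2: bond 4 brought flow, rest push out)
b0 →TF1  (TF1: transformer flips bond 1)
b3 →J1  (J1: bond 0 brought flow, rest push out)

bond 0 stroke at TF1
bond 1 stroke at J2
bond 2 stroke at J2
bond 3 stroke at J1
bond 4 stroke at Sf1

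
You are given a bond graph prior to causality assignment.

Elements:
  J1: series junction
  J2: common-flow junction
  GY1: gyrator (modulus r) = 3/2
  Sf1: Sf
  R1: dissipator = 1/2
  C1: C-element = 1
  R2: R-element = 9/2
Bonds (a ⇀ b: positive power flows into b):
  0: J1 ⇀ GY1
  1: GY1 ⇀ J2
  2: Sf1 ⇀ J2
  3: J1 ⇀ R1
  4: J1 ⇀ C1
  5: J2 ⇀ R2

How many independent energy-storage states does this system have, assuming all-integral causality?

β2 |Sf1  (Sf1 (Sf) sets flow on bond)
β1 |J2  (J2: bond 2 brought flow, rest push out)
β5 |J2  (J2 flow already set via bond 2)
β0 |J1  (GY1: gyrator matches bond 1)
β4 |J1  (C1 outputs effort q/C1)
β3 |R1  (only one flow-in slot at J1)

1  (C1 all integral)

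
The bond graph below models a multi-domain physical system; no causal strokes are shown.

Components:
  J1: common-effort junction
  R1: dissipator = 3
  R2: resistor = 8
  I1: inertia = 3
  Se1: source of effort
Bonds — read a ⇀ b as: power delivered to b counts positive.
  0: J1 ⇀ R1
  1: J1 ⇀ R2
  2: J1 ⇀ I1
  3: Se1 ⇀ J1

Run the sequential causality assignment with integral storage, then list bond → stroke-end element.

bond 3 stroke→J1  (Se1: effort source, stroke at far end)
bond 0 stroke→R1  (0-jn J1 has e-setter on 3)
bond 1 stroke→R2  (0-jn J1 has e-setter on 3)
bond 2 stroke→I1  (common-e at J1 fixed by 3)

b0 →R1
b1 →R2
b2 →I1
b3 →J1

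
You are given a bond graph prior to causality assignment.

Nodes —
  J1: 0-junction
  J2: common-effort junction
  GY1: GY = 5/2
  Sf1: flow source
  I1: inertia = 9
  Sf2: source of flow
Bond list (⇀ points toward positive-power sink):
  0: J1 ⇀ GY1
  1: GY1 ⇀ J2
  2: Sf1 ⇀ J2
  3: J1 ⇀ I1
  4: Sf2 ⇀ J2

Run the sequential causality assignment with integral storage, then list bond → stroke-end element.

bond 2 stroke→Sf1  (Sf1 fixes flow; stroke at Sf1)
bond 4 stroke→Sf2  (Sf2: flow source, stroke at near end)
bond 1 stroke→J2  (only one effort-in slot at J2)
bond 0 stroke→J1  (through GY1, causality inverts; strokes same side of GY1)
bond 3 stroke→I1  (common-e at J1 fixed by 0)

bond 0 stroke at J1
bond 1 stroke at J2
bond 2 stroke at Sf1
bond 3 stroke at I1
bond 4 stroke at Sf2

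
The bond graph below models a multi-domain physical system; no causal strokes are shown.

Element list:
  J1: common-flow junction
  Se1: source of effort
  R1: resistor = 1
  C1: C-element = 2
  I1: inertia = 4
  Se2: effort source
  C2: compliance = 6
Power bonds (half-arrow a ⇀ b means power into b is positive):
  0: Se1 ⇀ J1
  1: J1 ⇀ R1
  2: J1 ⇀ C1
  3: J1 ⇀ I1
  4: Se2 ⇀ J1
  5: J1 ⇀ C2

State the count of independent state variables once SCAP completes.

β0 stroke at J1  (Se1 (Se) sets effort on bond)
β4 stroke at J1  (source Se2 imposes e)
β2 stroke at J1  (prefer integral on C1)
β3 stroke at I1  (I1 integral (f out))
β1 stroke at J1  (common-f at J1 fixed by 3)
β5 stroke at J1  (J1 flow already set via bond 3)

3  (C1, C2, I1 all integral)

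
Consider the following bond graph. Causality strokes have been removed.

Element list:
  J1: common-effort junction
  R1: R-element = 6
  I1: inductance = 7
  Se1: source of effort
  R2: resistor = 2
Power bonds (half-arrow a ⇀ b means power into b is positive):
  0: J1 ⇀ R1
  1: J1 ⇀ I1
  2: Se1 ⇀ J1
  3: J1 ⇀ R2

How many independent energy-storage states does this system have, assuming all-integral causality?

1  (I1 all integral)

bond 2 →J1  (Se1: effort source, stroke at far end)
bond 0 →R1  (0-jn J1 has e-setter on 2)
bond 1 →I1  (common-e at J1 fixed by 2)
bond 3 →R2  (J1: bond 2 brought effort, rest push out)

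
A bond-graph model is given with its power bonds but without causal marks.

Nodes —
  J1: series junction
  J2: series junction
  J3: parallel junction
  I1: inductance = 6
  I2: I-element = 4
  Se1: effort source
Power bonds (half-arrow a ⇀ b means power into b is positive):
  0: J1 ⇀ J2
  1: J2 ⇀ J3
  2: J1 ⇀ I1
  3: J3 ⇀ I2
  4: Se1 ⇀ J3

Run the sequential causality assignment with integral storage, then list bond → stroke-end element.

b4 →J3  (Se1: effort source, stroke at far end)
b1 →J2  (J3: bond 4 brought effort, rest push out)
b3 →I2  (J3: bond 4 brought effort, rest push out)
b0 →J1  (only one flow-in slot at J2)
b2 →I1  (only one flow-in slot at J1)

#0 stroke at J1
#1 stroke at J2
#2 stroke at I1
#3 stroke at I2
#4 stroke at J3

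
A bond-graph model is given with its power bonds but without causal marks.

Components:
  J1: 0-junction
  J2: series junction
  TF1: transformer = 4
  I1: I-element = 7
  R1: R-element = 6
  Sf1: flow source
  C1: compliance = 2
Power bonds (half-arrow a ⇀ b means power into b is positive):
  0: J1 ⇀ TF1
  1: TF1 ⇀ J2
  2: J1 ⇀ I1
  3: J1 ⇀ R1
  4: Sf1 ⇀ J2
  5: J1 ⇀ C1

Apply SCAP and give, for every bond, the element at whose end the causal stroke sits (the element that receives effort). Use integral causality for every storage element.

β4 stroke→Sf1  (source Sf1 imposes f)
β1 stroke→J2  (J2 flow already set via bond 4)
β0 stroke→TF1  (through TF1, causality passes straight; one stroke at TF1)
β2 stroke→I1  (I1 integral (f out))
β5 stroke→J1  (C1: C, integral causality)
β3 stroke→R1  (0-jn J1 has e-setter on 5)

β0 stroke→TF1
β1 stroke→J2
β2 stroke→I1
β3 stroke→R1
β4 stroke→Sf1
β5 stroke→J1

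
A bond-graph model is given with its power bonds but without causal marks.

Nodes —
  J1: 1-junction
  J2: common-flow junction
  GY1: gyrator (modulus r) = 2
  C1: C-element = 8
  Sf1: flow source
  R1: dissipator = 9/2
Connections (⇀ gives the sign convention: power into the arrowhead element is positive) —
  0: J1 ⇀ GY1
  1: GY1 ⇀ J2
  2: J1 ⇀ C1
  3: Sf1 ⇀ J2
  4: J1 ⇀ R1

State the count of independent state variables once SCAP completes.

bond 3 stroke at Sf1  (source Sf1 imposes f)
bond 1 stroke at J2  (common-f at J2 fixed by 3)
bond 0 stroke at J1  (through GY1, causality inverts; strokes same side of GY1)
bond 2 stroke at J1  (C1: C, integral causality)
bond 4 stroke at R1  (J1: last free bond brings flow in)

1  (C1 all integral)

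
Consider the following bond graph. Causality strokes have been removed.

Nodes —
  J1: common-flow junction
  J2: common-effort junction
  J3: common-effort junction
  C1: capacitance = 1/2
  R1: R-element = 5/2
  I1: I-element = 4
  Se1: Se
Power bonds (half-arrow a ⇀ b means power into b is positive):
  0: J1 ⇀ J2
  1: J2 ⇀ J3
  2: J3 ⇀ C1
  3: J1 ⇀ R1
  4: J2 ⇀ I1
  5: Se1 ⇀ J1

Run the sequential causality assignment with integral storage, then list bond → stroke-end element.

bond 5 stroke at J1  (Se1 (Se) sets effort on bond)
bond 2 stroke at J3  (prefer integral on C1)
bond 1 stroke at J2  (common-e at J3 fixed by 2)
bond 0 stroke at J1  (J2: bond 1 brought effort, rest push out)
bond 4 stroke at I1  (J2: bond 1 brought effort, rest push out)
bond 3 stroke at R1  (J1: last free bond brings flow in)

b0 stroke→J1
b1 stroke→J2
b2 stroke→J3
b3 stroke→R1
b4 stroke→I1
b5 stroke→J1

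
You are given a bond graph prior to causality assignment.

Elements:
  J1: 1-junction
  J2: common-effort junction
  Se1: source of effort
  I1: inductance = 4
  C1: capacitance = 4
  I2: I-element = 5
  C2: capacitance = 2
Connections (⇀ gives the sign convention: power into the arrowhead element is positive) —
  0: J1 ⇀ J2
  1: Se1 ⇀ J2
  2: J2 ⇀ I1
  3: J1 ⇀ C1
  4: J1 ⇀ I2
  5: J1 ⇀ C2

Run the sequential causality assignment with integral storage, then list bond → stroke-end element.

#1 stroke at J2  (Se1 (Se) sets effort on bond)
#0 stroke at J1  (J2 effort already set via bond 1)
#2 stroke at I1  (common-e at J2 fixed by 1)
#3 stroke at J1  (C1 outputs effort q/C1)
#4 stroke at I2  (I2 integral (f out))
#5 stroke at J1  (1-jn J1 has f-setter on 4)

bond 0 →J1
bond 1 →J2
bond 2 →I1
bond 3 →J1
bond 4 →I2
bond 5 →J1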